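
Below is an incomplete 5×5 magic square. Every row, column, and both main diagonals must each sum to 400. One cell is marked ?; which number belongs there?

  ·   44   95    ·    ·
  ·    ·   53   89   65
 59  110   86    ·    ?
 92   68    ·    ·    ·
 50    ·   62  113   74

98

From row 5, 400 − (50 + 62 + 113 + 74) gives (5,2) = 101.
Using column 2: 44 + 110 + 68 + 101 + ? → (2,2) = 400 − 323 = 77.
Column 3 must total 400; the given cells sum to 296, so (4,3) = 104.
Anti-diagonal: 89 + 86 + 68 + 50 + ? = 400, so (1,5) = 107.
Row 2: 77 + 53 + 89 + 65 + ? = 400, so (2,1) = 116.
Using column 1: 116 + 59 + 92 + 50 + ? → (1,1) = 400 − 317 = 83.
Main diagonal needs 400; the known cells sum to 320, so (4,4) = 80.
The remaining cell in row 1 is (1,4) = 400 − 329 = 71.
The remaining cell in row 4 is (4,5) = 400 − 344 = 56.
Column 4 must total 400; the given cells sum to 353, so (3,4) = 47.
Column 5 needs 400; the known cells sum to 302, so (3,5) = 98.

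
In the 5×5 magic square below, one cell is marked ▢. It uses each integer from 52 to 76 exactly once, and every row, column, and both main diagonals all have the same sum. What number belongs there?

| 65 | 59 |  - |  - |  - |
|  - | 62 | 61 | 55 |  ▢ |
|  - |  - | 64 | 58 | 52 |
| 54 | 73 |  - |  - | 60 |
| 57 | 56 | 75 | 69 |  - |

The entries are 52 through 76, which sum to 1600, so each line sums to 1600/5 = 320.
Using row 5: 57 + 56 + 75 + 69 + ? → (5,5) = 320 − 257 = 63.
Column 2 needs 320; the known cells sum to 250, so (3,2) = 70.
Main diagonal: 65 + 62 + 64 + 63 + ? = 320, so (4,4) = 66.
From anti-diagonal, 320 − (55 + 64 + 73 + 57) gives (1,5) = 71.
Using row 3: 70 + 64 + 58 + 52 + ? → (3,1) = 320 − 244 = 76.
Row 4: 54 + 73 + 66 + 60 + ? = 320, so (4,3) = 67.
Column 1 needs 320; the known cells sum to 252, so (2,1) = 68.
Column 3: 61 + 64 + 67 + 75 + ? = 320, so (1,3) = 53.
Column 4 needs 320; the known cells sum to 248, so (1,4) = 72.
Column 5 needs 320; the known cells sum to 246, so (2,5) = 74.

74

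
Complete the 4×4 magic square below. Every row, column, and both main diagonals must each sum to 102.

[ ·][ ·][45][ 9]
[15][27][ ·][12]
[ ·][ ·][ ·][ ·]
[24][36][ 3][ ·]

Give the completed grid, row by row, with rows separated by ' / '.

30 18 45 9 / 15 27 48 12 / 33 21 6 42 / 24 36 3 39

Row 2: 15 + 27 + 12 + ? = 102, so (2,3) = 48.
Using row 4: 24 + 36 + 3 + ? → (4,4) = 102 − 63 = 39.
Column 3 needs 102; the known cells sum to 96, so (3,3) = 6.
From column 4, 102 − (9 + 12 + 39) gives (3,4) = 42.
The remaining cell in main diagonal is (1,1) = 102 − 72 = 30.
Anti-diagonal needs 102; the known cells sum to 81, so (3,2) = 21.
The remaining cell in row 1 is (1,2) = 102 − 84 = 18.
Row 3 must total 102; the given cells sum to 69, so (3,1) = 33.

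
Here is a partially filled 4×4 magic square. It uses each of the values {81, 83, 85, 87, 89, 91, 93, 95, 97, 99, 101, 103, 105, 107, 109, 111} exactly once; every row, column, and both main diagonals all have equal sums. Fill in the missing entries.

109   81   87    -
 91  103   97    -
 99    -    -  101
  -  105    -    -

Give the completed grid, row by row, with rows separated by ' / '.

The 16 entries sum to 1536, so each line sums to 1536/4 = 384.
Using row 1: 109 + 81 + 87 + ? → (1,4) = 384 − 277 = 107.
From row 2, 384 − (91 + 103 + 97) gives (2,4) = 93.
Column 1 must total 384; the given cells sum to 299, so (4,1) = 85.
The remaining cell in column 2 is (3,2) = 384 − 289 = 95.
Column 4 needs 384; the known cells sum to 301, so (4,4) = 83.
Using main diagonal: 109 + 103 + 83 + ? → (3,3) = 384 − 295 = 89.
Row 4: 85 + 105 + 83 + ? = 384, so (4,3) = 111.

109 81 87 107 / 91 103 97 93 / 99 95 89 101 / 85 105 111 83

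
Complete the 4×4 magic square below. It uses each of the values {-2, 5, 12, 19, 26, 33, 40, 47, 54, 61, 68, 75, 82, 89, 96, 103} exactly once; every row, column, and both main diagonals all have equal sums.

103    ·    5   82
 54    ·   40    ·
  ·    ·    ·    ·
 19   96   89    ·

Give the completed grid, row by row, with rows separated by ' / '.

103 12 5 82 / 54 33 40 75 / 26 61 68 47 / 19 96 89 -2

The 16 entries sum to 808, so each line sums to 808/4 = 202.
Row 1 must total 202; the given cells sum to 190, so (1,2) = 12.
Row 4: 19 + 96 + 89 + ? = 202, so (4,4) = -2.
Using column 1: 103 + 54 + 19 + ? → (3,1) = 202 − 176 = 26.
The remaining cell in column 3 is (3,3) = 202 − 134 = 68.
Main diagonal needs 202; the known cells sum to 169, so (2,2) = 33.
Anti-diagonal needs 202; the known cells sum to 141, so (3,2) = 61.
Row 2 needs 202; the known cells sum to 127, so (2,4) = 75.
Row 3: 26 + 61 + 68 + ? = 202, so (3,4) = 47.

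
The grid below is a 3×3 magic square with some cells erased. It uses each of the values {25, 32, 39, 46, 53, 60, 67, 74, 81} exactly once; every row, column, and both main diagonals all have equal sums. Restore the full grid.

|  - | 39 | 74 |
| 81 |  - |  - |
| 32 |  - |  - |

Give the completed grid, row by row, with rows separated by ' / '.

46 39 74 / 81 53 25 / 32 67 60

The 9 entries sum to 477, so each line sums to 477/3 = 159.
Row 1 needs 159; the known cells sum to 113, so (1,1) = 46.
Anti-diagonal needs 159; the known cells sum to 106, so (2,2) = 53.
Row 2 needs 159; the known cells sum to 134, so (2,3) = 25.
The remaining cell in column 2 is (3,2) = 159 − 92 = 67.
Using column 3: 74 + 25 + ? → (3,3) = 159 − 99 = 60.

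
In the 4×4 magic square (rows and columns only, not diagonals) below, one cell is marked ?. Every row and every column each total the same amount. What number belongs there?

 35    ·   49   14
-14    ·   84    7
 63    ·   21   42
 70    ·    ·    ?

Column 1 is complete and sums to 154; that is the magic constant.
Row 1: 35 + 49 + 14 + ? = 154, so (1,2) = 56.
Row 2: -14 + 84 + 7 + ? = 154, so (2,2) = 77.
The remaining cell in row 3 is (3,2) = 154 − 126 = 28.
Column 2 must total 154; the given cells sum to 161, so (4,2) = -7.
The remaining cell in column 3 is (4,3) = 154 − 154 = 0.
Column 4: 14 + 7 + 42 + ? = 154, so (4,4) = 91.

91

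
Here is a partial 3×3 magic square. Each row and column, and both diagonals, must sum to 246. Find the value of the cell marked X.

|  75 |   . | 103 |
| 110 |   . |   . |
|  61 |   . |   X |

89

Row 1 needs 246; the known cells sum to 178, so (1,2) = 68.
The remaining cell in anti-diagonal is (2,2) = 246 − 164 = 82.
Row 2: 110 + 82 + ? = 246, so (2,3) = 54.
Column 2 needs 246; the known cells sum to 150, so (3,2) = 96.
Column 3: 103 + 54 + ? = 246, so (3,3) = 89.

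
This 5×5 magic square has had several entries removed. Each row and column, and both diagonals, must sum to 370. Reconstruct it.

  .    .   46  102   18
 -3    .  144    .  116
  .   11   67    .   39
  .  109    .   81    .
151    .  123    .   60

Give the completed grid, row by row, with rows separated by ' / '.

Column 3 needs 370; the known cells sum to 380, so (4,3) = -10.
Using column 5: 18 + 116 + 39 + 60 + ? → (4,5) = 370 − 233 = 137.
Anti-diagonal needs 370; the known cells sum to 345, so (2,4) = 25.
Row 2: -3 + 144 + 25 + 116 + ? = 370, so (2,2) = 88.
Using row 4: 109 + (-10) + 81 + 137 + ? → (4,1) = 370 − 317 = 53.
Main diagonal needs 370; the known cells sum to 296, so (1,1) = 74.
Row 1: 74 + 46 + 102 + 18 + ? = 370, so (1,2) = 130.
Column 1 needs 370; the known cells sum to 275, so (3,1) = 95.
Using column 2: 130 + 88 + 11 + 109 + ? → (5,2) = 370 − 338 = 32.
Row 3 must total 370; the given cells sum to 212, so (3,4) = 158.
Using row 5: 151 + 32 + 123 + 60 + ? → (5,4) = 370 − 366 = 4.

74 130 46 102 18 / -3 88 144 25 116 / 95 11 67 158 39 / 53 109 -10 81 137 / 151 32 123 4 60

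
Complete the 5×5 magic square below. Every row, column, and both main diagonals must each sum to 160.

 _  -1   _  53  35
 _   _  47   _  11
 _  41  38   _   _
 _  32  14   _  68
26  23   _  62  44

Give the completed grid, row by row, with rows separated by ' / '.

17 -1 56 53 35 / 8 65 47 29 11 / 59 41 38 20 2 / 50 32 14 -4 68 / 26 23 5 62 44

Using row 5: 26 + 23 + 62 + 44 + ? → (5,3) = 160 − 155 = 5.
Column 2: -1 + 41 + 32 + 23 + ? = 160, so (2,2) = 65.
Column 3 needs 160; the known cells sum to 104, so (1,3) = 56.
From column 5, 160 − (35 + 11 + 68 + 44) gives (3,5) = 2.
Anti-diagonal needs 160; the known cells sum to 131, so (2,4) = 29.
Row 1: -1 + 56 + 53 + 35 + ? = 160, so (1,1) = 17.
From row 2, 160 − (65 + 47 + 29 + 11) gives (2,1) = 8.
Main diagonal: 17 + 65 + 38 + 44 + ? = 160, so (4,4) = -4.
From row 4, 160 − (32 + 14 + (-4) + 68) gives (4,1) = 50.
Column 1 needs 160; the known cells sum to 101, so (3,1) = 59.
Column 4 needs 160; the known cells sum to 140, so (3,4) = 20.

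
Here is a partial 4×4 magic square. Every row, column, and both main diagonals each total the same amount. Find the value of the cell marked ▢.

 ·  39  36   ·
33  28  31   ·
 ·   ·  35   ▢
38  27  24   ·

Column 3 is complete and sums to 126; that is the magic constant.
The remaining cell in row 2 is (2,4) = 126 − 92 = 34.
Row 4 needs 126; the known cells sum to 89, so (4,4) = 37.
Column 2 must total 126; the given cells sum to 94, so (3,2) = 32.
The remaining cell in main diagonal is (1,1) = 126 − 100 = 26.
Anti-diagonal needs 126; the known cells sum to 101, so (1,4) = 25.
The remaining cell in column 1 is (3,1) = 126 − 97 = 29.
The remaining cell in column 4 is (3,4) = 126 − 96 = 30.

30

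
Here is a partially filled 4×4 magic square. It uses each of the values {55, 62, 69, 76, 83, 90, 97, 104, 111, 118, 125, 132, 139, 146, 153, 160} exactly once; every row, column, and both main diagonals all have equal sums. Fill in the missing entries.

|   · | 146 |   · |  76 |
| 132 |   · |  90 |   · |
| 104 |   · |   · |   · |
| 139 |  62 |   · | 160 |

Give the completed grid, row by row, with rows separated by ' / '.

55 146 153 76 / 132 97 90 111 / 104 125 118 83 / 139 62 69 160

The 16 entries sum to 1720, so each line sums to 1720/4 = 430.
Row 4 must total 430; the given cells sum to 361, so (4,3) = 69.
Using column 1: 132 + 104 + 139 + ? → (1,1) = 430 − 375 = 55.
Using anti-diagonal: 76 + 90 + 139 + ? → (3,2) = 430 − 305 = 125.
Row 1 must total 430; the given cells sum to 277, so (1,3) = 153.
Using column 2: 146 + 125 + 62 + ? → (2,2) = 430 − 333 = 97.
Column 3: 153 + 90 + 69 + ? = 430, so (3,3) = 118.
Row 2: 132 + 97 + 90 + ? = 430, so (2,4) = 111.
From row 3, 430 − (104 + 125 + 118) gives (3,4) = 83.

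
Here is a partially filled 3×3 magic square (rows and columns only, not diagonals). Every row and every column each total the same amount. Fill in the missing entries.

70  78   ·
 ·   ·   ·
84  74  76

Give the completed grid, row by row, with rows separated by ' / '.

70 78 86 / 80 82 72 / 84 74 76

Row 3 is already complete: 84 + 74 + 76 = 234, so that is the magic constant.
Row 1 needs 234; the known cells sum to 148, so (1,3) = 86.
Column 1: 70 + 84 + ? = 234, so (2,1) = 80.
The remaining cell in column 2 is (2,2) = 234 − 152 = 82.
Using column 3: 86 + 76 + ? → (2,3) = 234 − 162 = 72.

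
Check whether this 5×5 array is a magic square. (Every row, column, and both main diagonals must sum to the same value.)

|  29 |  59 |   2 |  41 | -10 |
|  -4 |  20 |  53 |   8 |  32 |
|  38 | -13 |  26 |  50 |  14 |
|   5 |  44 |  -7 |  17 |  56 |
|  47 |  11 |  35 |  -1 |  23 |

Row 1: 29 + 59 + 2 + 41 + (-10) = 121.
Row 2: -4 + 20 + 53 + 8 + 32 = 109.
Row 3: 38 + (-13) + 26 + 50 + 14 = 115.
Row 4: 5 + 44 + (-7) + 17 + 56 = 115.
Row 5: 47 + 11 + 35 + (-1) + 23 = 115.
Column 1: 29 + (-4) + 38 + 5 + 47 = 115.
Column 2: 59 + 20 + (-13) + 44 + 11 = 121.
Column 3: 2 + 53 + 26 + (-7) + 35 = 109.
Column 4: 41 + 8 + 50 + 17 + (-1) = 115.
Column 5: -10 + 32 + 14 + 56 + 23 = 115.
Main diagonal: 29 + 20 + 26 + 17 + 23 = 115.
Anti-diagonal: -10 + 8 + 26 + 44 + 47 = 115.

No — column 2 sums to 121 but main diagonal sums to 115.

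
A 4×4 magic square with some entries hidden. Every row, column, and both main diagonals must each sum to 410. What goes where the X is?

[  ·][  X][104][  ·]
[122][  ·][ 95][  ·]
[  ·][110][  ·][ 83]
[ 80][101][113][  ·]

Row 4 must total 410; the given cells sum to 294, so (4,4) = 116.
The remaining cell in column 3 is (3,3) = 410 − 312 = 98.
Anti-diagonal: 95 + 110 + 80 + ? = 410, so (1,4) = 125.
Row 3: 110 + 98 + 83 + ? = 410, so (3,1) = 119.
Column 1 needs 410; the known cells sum to 321, so (1,1) = 89.
From column 4, 410 − (125 + 83 + 116) gives (2,4) = 86.
Main diagonal must total 410; the given cells sum to 303, so (2,2) = 107.
The remaining cell in row 1 is (1,2) = 410 − 318 = 92.

92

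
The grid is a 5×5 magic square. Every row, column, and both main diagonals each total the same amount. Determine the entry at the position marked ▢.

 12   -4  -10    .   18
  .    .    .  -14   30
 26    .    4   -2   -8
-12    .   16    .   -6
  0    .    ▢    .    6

28

Column 5 is complete and sums to 40; that is the magic constant.
Row 1 needs 40; the known cells sum to 16, so (1,4) = 24.
Row 3: 26 + 4 + (-2) + (-8) + ? = 40, so (3,2) = 20.
The remaining cell in column 1 is (2,1) = 40 − 26 = 14.
The remaining cell in anti-diagonal is (4,2) = 40 − 8 = 32.
From row 4, 40 − (-12 + 32 + 16 + (-6)) gives (4,4) = 10.
Using column 4: 24 + (-14) + (-2) + 10 + ? → (5,4) = 40 − 18 = 22.
The remaining cell in main diagonal is (2,2) = 40 − 32 = 8.
The remaining cell in row 2 is (2,3) = 40 − 38 = 2.
Using column 2: -4 + 8 + 20 + 32 + ? → (5,2) = 40 − 56 = -16.
From column 3, 40 − (-10 + 2 + 4 + 16) gives (5,3) = 28.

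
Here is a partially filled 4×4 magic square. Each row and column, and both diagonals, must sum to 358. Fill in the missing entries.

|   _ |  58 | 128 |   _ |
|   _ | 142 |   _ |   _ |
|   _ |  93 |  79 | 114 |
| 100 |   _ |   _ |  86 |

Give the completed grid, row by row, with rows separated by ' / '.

51 58 128 121 / 135 142 44 37 / 72 93 79 114 / 100 65 107 86

Using row 3: 93 + 79 + 114 + ? → (3,1) = 358 − 286 = 72.
Column 2 must total 358; the given cells sum to 293, so (4,2) = 65.
Using main diagonal: 142 + 79 + 86 + ? → (1,1) = 358 − 307 = 51.
From row 1, 358 − (51 + 58 + 128) gives (1,4) = 121.
Row 4: 100 + 65 + 86 + ? = 358, so (4,3) = 107.
Column 1 needs 358; the known cells sum to 223, so (2,1) = 135.
Column 3: 128 + 79 + 107 + ? = 358, so (2,3) = 44.
Column 4 needs 358; the known cells sum to 321, so (2,4) = 37.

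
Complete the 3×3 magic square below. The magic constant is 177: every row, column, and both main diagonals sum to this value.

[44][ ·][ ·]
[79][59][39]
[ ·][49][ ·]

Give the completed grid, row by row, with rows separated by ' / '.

The remaining cell in column 1 is (3,1) = 177 − 123 = 54.
Column 2 must total 177; the given cells sum to 108, so (1,2) = 69.
Main diagonal: 44 + 59 + ? = 177, so (3,3) = 74.
Anti-diagonal needs 177; the known cells sum to 113, so (1,3) = 64.

44 69 64 / 79 59 39 / 54 49 74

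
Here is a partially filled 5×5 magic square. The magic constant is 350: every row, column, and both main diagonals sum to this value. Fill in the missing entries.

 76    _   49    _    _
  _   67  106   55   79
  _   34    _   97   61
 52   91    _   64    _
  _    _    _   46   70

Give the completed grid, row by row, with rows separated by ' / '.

76 100 49 88 37 / 43 67 106 55 79 / 85 34 73 97 61 / 52 91 40 64 103 / 94 58 82 46 70

Using row 2: 67 + 106 + 55 + 79 + ? → (2,1) = 350 − 307 = 43.
From column 4, 350 − (55 + 97 + 64 + 46) gives (1,4) = 88.
Main diagonal: 76 + 67 + 64 + 70 + ? = 350, so (3,3) = 73.
The remaining cell in row 3 is (3,1) = 350 − 265 = 85.
Column 1 needs 350; the known cells sum to 256, so (5,1) = 94.
Anti-diagonal needs 350; the known cells sum to 313, so (1,5) = 37.
Row 1 must total 350; the given cells sum to 250, so (1,2) = 100.
The remaining cell in column 2 is (5,2) = 350 − 292 = 58.
The remaining cell in column 5 is (4,5) = 350 − 247 = 103.
Using row 4: 52 + 91 + 64 + 103 + ? → (4,3) = 350 − 310 = 40.
Row 5: 94 + 58 + 46 + 70 + ? = 350, so (5,3) = 82.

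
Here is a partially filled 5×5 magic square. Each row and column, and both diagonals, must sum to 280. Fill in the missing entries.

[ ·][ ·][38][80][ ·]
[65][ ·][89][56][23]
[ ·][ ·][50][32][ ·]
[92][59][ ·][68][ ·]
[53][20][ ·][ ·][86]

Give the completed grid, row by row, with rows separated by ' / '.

Row 2 needs 280; the known cells sum to 233, so (2,2) = 47.
Column 4 needs 280; the known cells sum to 236, so (5,4) = 44.
The remaining cell in main diagonal is (1,1) = 280 − 251 = 29.
From anti-diagonal, 280 − (56 + 50 + 59 + 53) gives (1,5) = 62.
Using row 1: 29 + 38 + 80 + 62 + ? → (1,2) = 280 − 209 = 71.
Using row 5: 53 + 20 + 44 + 86 + ? → (5,3) = 280 − 203 = 77.
Column 1 must total 280; the given cells sum to 239, so (3,1) = 41.
Column 2: 71 + 47 + 59 + 20 + ? = 280, so (3,2) = 83.
Column 3 needs 280; the known cells sum to 254, so (4,3) = 26.
Row 3: 41 + 83 + 50 + 32 + ? = 280, so (3,5) = 74.
Row 4: 92 + 59 + 26 + 68 + ? = 280, so (4,5) = 35.

29 71 38 80 62 / 65 47 89 56 23 / 41 83 50 32 74 / 92 59 26 68 35 / 53 20 77 44 86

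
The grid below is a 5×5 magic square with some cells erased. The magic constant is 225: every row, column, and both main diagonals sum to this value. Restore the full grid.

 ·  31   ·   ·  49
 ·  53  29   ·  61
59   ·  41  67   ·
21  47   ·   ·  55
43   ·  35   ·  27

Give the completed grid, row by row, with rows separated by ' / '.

Column 5 must total 225; the given cells sum to 192, so (3,5) = 33.
Anti-diagonal needs 225; the known cells sum to 180, so (2,4) = 45.
The remaining cell in row 2 is (2,1) = 225 − 188 = 37.
Row 3: 59 + 41 + 67 + 33 + ? = 225, so (3,2) = 25.
Column 1: 37 + 59 + 21 + 43 + ? = 225, so (1,1) = 65.
From column 2, 225 − (31 + 53 + 25 + 47) gives (5,2) = 69.
Main diagonal needs 225; the known cells sum to 186, so (4,4) = 39.
Row 4: 21 + 47 + 39 + 55 + ? = 225, so (4,3) = 63.
From row 5, 225 − (43 + 69 + 35 + 27) gives (5,4) = 51.
From column 3, 225 − (29 + 41 + 63 + 35) gives (1,3) = 57.
The remaining cell in column 4 is (1,4) = 225 − 202 = 23.

65 31 57 23 49 / 37 53 29 45 61 / 59 25 41 67 33 / 21 47 63 39 55 / 43 69 35 51 27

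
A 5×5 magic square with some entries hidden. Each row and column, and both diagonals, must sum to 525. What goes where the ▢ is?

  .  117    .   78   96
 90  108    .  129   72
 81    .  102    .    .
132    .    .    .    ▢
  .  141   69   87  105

114

Row 2 needs 525; the known cells sum to 399, so (2,3) = 126.
The remaining cell in row 5 is (5,1) = 525 − 402 = 123.
From column 1, 525 − (90 + 81 + 132 + 123) gives (1,1) = 99.
Main diagonal needs 525; the known cells sum to 414, so (4,4) = 111.
Anti-diagonal needs 525; the known cells sum to 450, so (4,2) = 75.
Row 1 needs 525; the known cells sum to 390, so (1,3) = 135.
Column 2 must total 525; the given cells sum to 441, so (3,2) = 84.
Using column 3: 135 + 126 + 102 + 69 + ? → (4,3) = 525 − 432 = 93.
Column 4: 78 + 129 + 111 + 87 + ? = 525, so (3,4) = 120.
The remaining cell in row 3 is (3,5) = 525 − 387 = 138.
Using row 4: 132 + 75 + 93 + 111 + ? → (4,5) = 525 − 411 = 114.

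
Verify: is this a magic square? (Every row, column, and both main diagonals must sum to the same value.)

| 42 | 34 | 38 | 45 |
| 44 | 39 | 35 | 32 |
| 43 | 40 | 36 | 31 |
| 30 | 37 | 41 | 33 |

No — row 4 sums to 141 but row 2 sums to 150.

Row 1: 42 + 34 + 38 + 45 = 159.
Row 2: 44 + 39 + 35 + 32 = 150.
Row 3: 43 + 40 + 36 + 31 = 150.
Row 4: 30 + 37 + 41 + 33 = 141.
Column 1: 42 + 44 + 43 + 30 = 159.
Column 2: 34 + 39 + 40 + 37 = 150.
Column 3: 38 + 35 + 36 + 41 = 150.
Column 4: 45 + 32 + 31 + 33 = 141.
Main diagonal: 42 + 39 + 36 + 33 = 150.
Anti-diagonal: 45 + 35 + 40 + 30 = 150.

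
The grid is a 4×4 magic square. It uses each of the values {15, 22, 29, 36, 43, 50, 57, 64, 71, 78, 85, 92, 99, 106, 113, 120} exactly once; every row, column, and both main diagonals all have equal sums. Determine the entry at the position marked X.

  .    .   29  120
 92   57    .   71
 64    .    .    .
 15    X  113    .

The 16 entries sum to 1080, so each line sums to 1080/4 = 270.
Row 2 needs 270; the known cells sum to 220, so (2,3) = 50.
From column 1, 270 − (92 + 64 + 15) gives (1,1) = 99.
From column 3, 270 − (29 + 50 + 113) gives (3,3) = 78.
Main diagonal must total 270; the given cells sum to 234, so (4,4) = 36.
From anti-diagonal, 270 − (120 + 50 + 15) gives (3,2) = 85.
The remaining cell in row 1 is (1,2) = 270 − 248 = 22.
Using row 3: 64 + 85 + 78 + ? → (3,4) = 270 − 227 = 43.
Row 4 must total 270; the given cells sum to 164, so (4,2) = 106.

106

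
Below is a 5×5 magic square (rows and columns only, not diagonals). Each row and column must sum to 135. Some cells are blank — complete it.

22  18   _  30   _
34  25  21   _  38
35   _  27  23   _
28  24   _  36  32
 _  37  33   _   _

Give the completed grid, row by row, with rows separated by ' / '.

22 18 39 30 26 / 34 25 21 17 38 / 35 31 27 23 19 / 28 24 15 36 32 / 16 37 33 29 20

Row 2 needs 135; the known cells sum to 118, so (2,4) = 17.
Row 4 must total 135; the given cells sum to 120, so (4,3) = 15.
Using column 1: 22 + 34 + 35 + 28 + ? → (5,1) = 135 − 119 = 16.
The remaining cell in column 2 is (3,2) = 135 − 104 = 31.
The remaining cell in column 3 is (1,3) = 135 − 96 = 39.
Column 4 must total 135; the given cells sum to 106, so (5,4) = 29.
The remaining cell in row 1 is (1,5) = 135 − 109 = 26.
Row 3: 35 + 31 + 27 + 23 + ? = 135, so (3,5) = 19.
From row 5, 135 − (16 + 37 + 33 + 29) gives (5,5) = 20.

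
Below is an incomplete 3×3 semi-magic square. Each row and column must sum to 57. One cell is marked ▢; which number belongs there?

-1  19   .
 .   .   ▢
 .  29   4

14

Using row 1: -1 + 19 + ? → (1,3) = 57 − 18 = 39.
From row 3, 57 − (29 + 4) gives (3,1) = 24.
From column 1, 57 − (-1 + 24) gives (2,1) = 34.
From column 2, 57 − (19 + 29) gives (2,2) = 9.
Column 3: 39 + 4 + ? = 57, so (2,3) = 14.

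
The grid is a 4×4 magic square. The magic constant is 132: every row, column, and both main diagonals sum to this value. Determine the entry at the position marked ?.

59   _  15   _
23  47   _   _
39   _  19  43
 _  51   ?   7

63

Row 3: 39 + 19 + 43 + ? = 132, so (3,2) = 31.
Column 1 must total 132; the given cells sum to 121, so (4,1) = 11.
Column 2: 47 + 31 + 51 + ? = 132, so (1,2) = 3.
Row 1: 59 + 3 + 15 + ? = 132, so (1,4) = 55.
The remaining cell in row 4 is (4,3) = 132 − 69 = 63.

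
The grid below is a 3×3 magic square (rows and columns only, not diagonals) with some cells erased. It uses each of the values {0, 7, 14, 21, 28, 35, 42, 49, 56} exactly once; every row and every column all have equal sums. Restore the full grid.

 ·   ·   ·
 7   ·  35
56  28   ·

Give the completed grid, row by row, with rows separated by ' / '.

The 9 entries sum to 252, so each line sums to 252/3 = 84.
From row 2, 84 − (7 + 35) gives (2,2) = 42.
The remaining cell in row 3 is (3,3) = 84 − 84 = 0.
Column 1 needs 84; the known cells sum to 63, so (1,1) = 21.
Using column 2: 42 + 28 + ? → (1,2) = 84 − 70 = 14.
From column 3, 84 − (35 + 0) gives (1,3) = 49.

21 14 49 / 7 42 35 / 56 28 0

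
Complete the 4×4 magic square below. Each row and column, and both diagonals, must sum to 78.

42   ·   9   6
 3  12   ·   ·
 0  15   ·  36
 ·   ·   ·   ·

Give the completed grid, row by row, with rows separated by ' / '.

42 21 9 6 / 3 12 24 39 / 0 15 27 36 / 33 30 18 -3

Row 1: 42 + 9 + 6 + ? = 78, so (1,2) = 21.
Using row 3: 0 + 15 + 36 + ? → (3,3) = 78 − 51 = 27.
Column 1 must total 78; the given cells sum to 45, so (4,1) = 33.
Column 2: 21 + 12 + 15 + ? = 78, so (4,2) = 30.
The remaining cell in main diagonal is (4,4) = 78 − 81 = -3.
The remaining cell in anti-diagonal is (2,3) = 78 − 54 = 24.
From row 2, 78 − (3 + 12 + 24) gives (2,4) = 39.
Row 4 needs 78; the known cells sum to 60, so (4,3) = 18.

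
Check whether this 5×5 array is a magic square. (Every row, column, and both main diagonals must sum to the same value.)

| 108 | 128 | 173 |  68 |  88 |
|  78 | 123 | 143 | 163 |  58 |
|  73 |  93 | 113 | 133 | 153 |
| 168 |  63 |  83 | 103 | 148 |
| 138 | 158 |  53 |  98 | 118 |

Yes

Row 1: 108 + 128 + 173 + 68 + 88 = 565.
Row 2: 78 + 123 + 143 + 163 + 58 = 565.
Row 3: 73 + 93 + 113 + 133 + 153 = 565.
Row 4: 168 + 63 + 83 + 103 + 148 = 565.
Row 5: 138 + 158 + 53 + 98 + 118 = 565.
Column 1: 108 + 78 + 73 + 168 + 138 = 565.
Column 2: 128 + 123 + 93 + 63 + 158 = 565.
Column 3: 173 + 143 + 113 + 83 + 53 = 565.
Column 4: 68 + 163 + 133 + 103 + 98 = 565.
Column 5: 88 + 58 + 153 + 148 + 118 = 565.
Main diagonal: 108 + 123 + 113 + 103 + 118 = 565.
Anti-diagonal: 88 + 163 + 113 + 63 + 138 = 565.
All lines sum to 565.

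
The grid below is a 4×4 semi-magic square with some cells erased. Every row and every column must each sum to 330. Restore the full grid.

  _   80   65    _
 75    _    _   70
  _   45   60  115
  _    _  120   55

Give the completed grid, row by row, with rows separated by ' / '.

Using row 3: 45 + 60 + 115 + ? → (3,1) = 330 − 220 = 110.
Column 3 must total 330; the given cells sum to 245, so (2,3) = 85.
Using column 4: 70 + 115 + 55 + ? → (1,4) = 330 − 240 = 90.
Row 1: 80 + 65 + 90 + ? = 330, so (1,1) = 95.
From row 2, 330 − (75 + 85 + 70) gives (2,2) = 100.
Column 1 must total 330; the given cells sum to 280, so (4,1) = 50.
From column 2, 330 − (80 + 100 + 45) gives (4,2) = 105.

95 80 65 90 / 75 100 85 70 / 110 45 60 115 / 50 105 120 55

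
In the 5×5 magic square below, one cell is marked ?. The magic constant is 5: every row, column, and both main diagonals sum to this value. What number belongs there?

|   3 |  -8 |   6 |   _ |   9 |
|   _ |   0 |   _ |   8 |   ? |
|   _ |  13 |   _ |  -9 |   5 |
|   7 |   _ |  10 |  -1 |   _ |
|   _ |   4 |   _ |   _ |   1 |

Row 1 must total 5; the given cells sum to 10, so (1,4) = -5.
The remaining cell in column 2 is (4,2) = 5 − 9 = -4.
Column 4: -5 + 8 + (-9) + (-1) + ? = 5, so (5,4) = 12.
Main diagonal: 3 + 0 + (-1) + 1 + ? = 5, so (3,3) = 2.
Anti-diagonal must total 5; the given cells sum to 15, so (5,1) = -10.
The remaining cell in row 3 is (3,1) = 5 − 11 = -6.
Row 4: 7 + (-4) + 10 + (-1) + ? = 5, so (4,5) = -7.
The remaining cell in row 5 is (5,3) = 5 − 7 = -2.
Using column 1: 3 + (-6) + 7 + (-10) + ? → (2,1) = 5 − (-6) = 11.
From column 3, 5 − (6 + 2 + 10 + (-2)) gives (2,3) = -11.
Column 5 must total 5; the given cells sum to 8, so (2,5) = -3.

-3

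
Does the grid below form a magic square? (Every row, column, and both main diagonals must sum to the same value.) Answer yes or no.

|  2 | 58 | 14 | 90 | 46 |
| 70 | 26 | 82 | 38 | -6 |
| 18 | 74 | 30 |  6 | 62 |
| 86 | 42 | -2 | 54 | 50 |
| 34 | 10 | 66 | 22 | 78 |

No — main diagonal sums to 190 but column 5 sums to 230.

Row 1: 2 + 58 + 14 + 90 + 46 = 210.
Row 2: 70 + 26 + 82 + 38 + (-6) = 210.
Row 3: 18 + 74 + 30 + 6 + 62 = 190.
Row 4: 86 + 42 + (-2) + 54 + 50 = 230.
Row 5: 34 + 10 + 66 + 22 + 78 = 210.
Column 1: 2 + 70 + 18 + 86 + 34 = 210.
Column 2: 58 + 26 + 74 + 42 + 10 = 210.
Column 3: 14 + 82 + 30 + (-2) + 66 = 190.
Column 4: 90 + 38 + 6 + 54 + 22 = 210.
Column 5: 46 + (-6) + 62 + 50 + 78 = 230.
Main diagonal: 2 + 26 + 30 + 54 + 78 = 190.
Anti-diagonal: 46 + 38 + 30 + 42 + 34 = 190.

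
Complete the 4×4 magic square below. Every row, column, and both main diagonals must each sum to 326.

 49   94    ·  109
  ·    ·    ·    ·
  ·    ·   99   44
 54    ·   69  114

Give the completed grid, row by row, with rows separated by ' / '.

Row 1: 49 + 94 + 109 + ? = 326, so (1,3) = 74.
Row 4 needs 326; the known cells sum to 237, so (4,2) = 89.
From column 3, 326 − (74 + 99 + 69) gives (2,3) = 84.
Column 4 must total 326; the given cells sum to 267, so (2,4) = 59.
From main diagonal, 326 − (49 + 99 + 114) gives (2,2) = 64.
Anti-diagonal must total 326; the given cells sum to 247, so (3,2) = 79.
From row 2, 326 − (64 + 84 + 59) gives (2,1) = 119.
Row 3: 79 + 99 + 44 + ? = 326, so (3,1) = 104.

49 94 74 109 / 119 64 84 59 / 104 79 99 44 / 54 89 69 114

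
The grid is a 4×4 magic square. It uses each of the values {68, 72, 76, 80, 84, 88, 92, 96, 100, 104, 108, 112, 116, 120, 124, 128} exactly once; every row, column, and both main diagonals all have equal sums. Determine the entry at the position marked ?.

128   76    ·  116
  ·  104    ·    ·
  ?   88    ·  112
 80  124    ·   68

The 16 entries sum to 1568, so each line sums to 1568/4 = 392.
From row 1, 392 − (128 + 76 + 116) gives (1,3) = 72.
Row 4 needs 392; the known cells sum to 272, so (4,3) = 120.
Column 4 needs 392; the known cells sum to 296, so (2,4) = 96.
Main diagonal needs 392; the known cells sum to 300, so (3,3) = 92.
Using anti-diagonal: 116 + 88 + 80 + ? → (2,3) = 392 − 284 = 108.
From row 2, 392 − (104 + 108 + 96) gives (2,1) = 84.
Row 3: 88 + 92 + 112 + ? = 392, so (3,1) = 100.

100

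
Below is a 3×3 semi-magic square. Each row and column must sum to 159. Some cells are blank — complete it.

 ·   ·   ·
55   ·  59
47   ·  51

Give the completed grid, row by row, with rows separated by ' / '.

57 53 49 / 55 45 59 / 47 61 51

From row 2, 159 − (55 + 59) gives (2,2) = 45.
Row 3: 47 + 51 + ? = 159, so (3,2) = 61.
From column 1, 159 − (55 + 47) gives (1,1) = 57.
The remaining cell in column 2 is (1,2) = 159 − 106 = 53.
The remaining cell in column 3 is (1,3) = 159 − 110 = 49.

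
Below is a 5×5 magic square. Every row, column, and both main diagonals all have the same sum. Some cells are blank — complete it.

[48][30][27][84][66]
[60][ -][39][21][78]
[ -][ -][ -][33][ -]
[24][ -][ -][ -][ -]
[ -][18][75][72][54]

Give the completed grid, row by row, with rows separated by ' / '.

Row 1 is already complete: 48 + 30 + 27 + 84 + 66 = 255, so that is the magic constant.
Row 2 must total 255; the given cells sum to 198, so (2,2) = 57.
Row 5: 18 + 75 + 72 + 54 + ? = 255, so (5,1) = 36.
From column 1, 255 − (48 + 60 + 24 + 36) gives (3,1) = 87.
The remaining cell in column 4 is (4,4) = 255 − 210 = 45.
Main diagonal needs 255; the known cells sum to 204, so (3,3) = 51.
Anti-diagonal: 66 + 21 + 51 + 36 + ? = 255, so (4,2) = 81.
The remaining cell in column 2 is (3,2) = 255 − 186 = 69.
Column 3 needs 255; the known cells sum to 192, so (4,3) = 63.
Row 3 needs 255; the known cells sum to 240, so (3,5) = 15.
Using row 4: 24 + 81 + 63 + 45 + ? → (4,5) = 255 − 213 = 42.

48 30 27 84 66 / 60 57 39 21 78 / 87 69 51 33 15 / 24 81 63 45 42 / 36 18 75 72 54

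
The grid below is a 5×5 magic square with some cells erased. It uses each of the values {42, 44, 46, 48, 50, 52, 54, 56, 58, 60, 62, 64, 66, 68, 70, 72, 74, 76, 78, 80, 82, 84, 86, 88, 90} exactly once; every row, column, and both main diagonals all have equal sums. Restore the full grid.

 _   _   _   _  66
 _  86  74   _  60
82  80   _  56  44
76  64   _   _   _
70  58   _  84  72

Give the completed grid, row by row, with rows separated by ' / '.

54 42 90 78 66 / 48 86 74 62 60 / 82 80 68 56 44 / 76 64 52 50 88 / 70 58 46 84 72

The 25 entries sum to 1650, so each line sums to 1650/5 = 330.
Row 3: 82 + 80 + 56 + 44 + ? = 330, so (3,3) = 68.
Row 5: 70 + 58 + 84 + 72 + ? = 330, so (5,3) = 46.
Using column 2: 86 + 80 + 64 + 58 + ? → (1,2) = 330 − 288 = 42.
From column 5, 330 − (66 + 60 + 44 + 72) gives (4,5) = 88.
The remaining cell in anti-diagonal is (2,4) = 330 − 268 = 62.
The remaining cell in row 2 is (2,1) = 330 − 282 = 48.
Column 1 must total 330; the given cells sum to 276, so (1,1) = 54.
Main diagonal needs 330; the known cells sum to 280, so (4,4) = 50.
Row 4 must total 330; the given cells sum to 278, so (4,3) = 52.
Column 3: 74 + 68 + 52 + 46 + ? = 330, so (1,3) = 90.
Using column 4: 62 + 56 + 50 + 84 + ? → (1,4) = 330 − 252 = 78.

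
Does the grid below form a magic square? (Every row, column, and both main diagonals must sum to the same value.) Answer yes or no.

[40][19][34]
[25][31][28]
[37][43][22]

No — row 1 sums to 93 but anti-diagonal sums to 102.

Row 1: 40 + 19 + 34 = 93.
Row 2: 25 + 31 + 28 = 84.
Row 3: 37 + 43 + 22 = 102.
Column 1: 40 + 25 + 37 = 102.
Column 2: 19 + 31 + 43 = 93.
Column 3: 34 + 28 + 22 = 84.
Main diagonal: 40 + 31 + 22 = 93.
Anti-diagonal: 34 + 31 + 37 = 102.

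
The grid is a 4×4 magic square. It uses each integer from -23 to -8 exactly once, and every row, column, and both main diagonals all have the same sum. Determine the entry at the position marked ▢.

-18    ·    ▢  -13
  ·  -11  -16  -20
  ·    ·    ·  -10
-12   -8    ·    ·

-9

The entries are -23 through -8, which sum to -248, so each line sums to -248/4 = -62.
Row 2 needs -62; the known cells sum to -47, so (2,1) = -15.
From column 1, -62 − (-18 + (-15) + (-12)) gives (3,1) = -17.
Column 4 needs -62; the known cells sum to -43, so (4,4) = -19.
From main diagonal, -62 − (-18 + (-11) + (-19)) gives (3,3) = -14.
From anti-diagonal, -62 − (-13 + (-16) + (-12)) gives (3,2) = -21.
Row 4 needs -62; the known cells sum to -39, so (4,3) = -23.
Column 2 must total -62; the given cells sum to -40, so (1,2) = -22.
Column 3 must total -62; the given cells sum to -53, so (1,3) = -9.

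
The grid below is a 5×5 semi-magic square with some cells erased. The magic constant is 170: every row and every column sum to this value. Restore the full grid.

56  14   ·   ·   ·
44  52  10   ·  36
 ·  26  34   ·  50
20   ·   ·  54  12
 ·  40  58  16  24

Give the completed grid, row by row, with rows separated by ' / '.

Row 2 must total 170; the given cells sum to 142, so (2,4) = 28.
From row 5, 170 − (40 + 58 + 16 + 24) gives (5,1) = 32.
Column 1: 56 + 44 + 20 + 32 + ? = 170, so (3,1) = 18.
Using column 2: 14 + 52 + 26 + 40 + ? → (4,2) = 170 − 132 = 38.
From column 5, 170 − (36 + 50 + 12 + 24) gives (1,5) = 48.
From row 3, 170 − (18 + 26 + 34 + 50) gives (3,4) = 42.
Row 4 must total 170; the given cells sum to 124, so (4,3) = 46.
Column 3 must total 170; the given cells sum to 148, so (1,3) = 22.
The remaining cell in column 4 is (1,4) = 170 − 140 = 30.

56 14 22 30 48 / 44 52 10 28 36 / 18 26 34 42 50 / 20 38 46 54 12 / 32 40 58 16 24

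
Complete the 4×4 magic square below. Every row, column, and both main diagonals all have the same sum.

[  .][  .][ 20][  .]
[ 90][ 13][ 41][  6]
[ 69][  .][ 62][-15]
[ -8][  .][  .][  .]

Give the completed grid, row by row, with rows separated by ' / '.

Row 2 is already complete: 90 + 13 + 41 + 6 = 150, so that is the magic constant.
Row 3 needs 150; the known cells sum to 116, so (3,2) = 34.
The remaining cell in column 1 is (1,1) = 150 − 151 = -1.
From column 3, 150 − (20 + 41 + 62) gives (4,3) = 27.
Main diagonal needs 150; the known cells sum to 74, so (4,4) = 76.
The remaining cell in anti-diagonal is (1,4) = 150 − 67 = 83.
Row 1: -1 + 20 + 83 + ? = 150, so (1,2) = 48.
Row 4 needs 150; the known cells sum to 95, so (4,2) = 55.

-1 48 20 83 / 90 13 41 6 / 69 34 62 -15 / -8 55 27 76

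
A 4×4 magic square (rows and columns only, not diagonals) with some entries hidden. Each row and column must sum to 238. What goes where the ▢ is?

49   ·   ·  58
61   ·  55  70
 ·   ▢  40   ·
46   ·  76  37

From row 2, 238 − (61 + 55 + 70) gives (2,2) = 52.
Row 4 needs 238; the known cells sum to 159, so (4,2) = 79.
Column 1 must total 238; the given cells sum to 156, so (3,1) = 82.
The remaining cell in column 3 is (1,3) = 238 − 171 = 67.
Column 4 needs 238; the known cells sum to 165, so (3,4) = 73.
Using row 1: 49 + 67 + 58 + ? → (1,2) = 238 − 174 = 64.
Using row 3: 82 + 40 + 73 + ? → (3,2) = 238 − 195 = 43.

43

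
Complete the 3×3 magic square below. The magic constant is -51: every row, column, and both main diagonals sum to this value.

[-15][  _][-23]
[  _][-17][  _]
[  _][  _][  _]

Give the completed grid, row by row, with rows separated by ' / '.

-15 -13 -23 / -25 -17 -9 / -11 -21 -19

From row 1, -51 − (-15 + (-23)) gives (1,2) = -13.
Column 2: -13 + (-17) + ? = -51, so (3,2) = -21.
Main diagonal: -15 + (-17) + ? = -51, so (3,3) = -19.
From anti-diagonal, -51 − (-23 + (-17)) gives (3,1) = -11.
The remaining cell in column 1 is (2,1) = -51 − (-26) = -25.
Column 3 must total -51; the given cells sum to -42, so (2,3) = -9.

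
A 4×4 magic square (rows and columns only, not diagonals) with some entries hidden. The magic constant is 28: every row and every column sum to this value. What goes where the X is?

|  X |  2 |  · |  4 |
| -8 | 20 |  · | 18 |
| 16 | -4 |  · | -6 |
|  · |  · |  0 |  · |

Row 2 must total 28; the given cells sum to 30, so (2,3) = -2.
Row 3 must total 28; the given cells sum to 6, so (3,3) = 22.
Column 2: 2 + 20 + (-4) + ? = 28, so (4,2) = 10.
Column 3 must total 28; the given cells sum to 20, so (1,3) = 8.
Column 4 must total 28; the given cells sum to 16, so (4,4) = 12.
Row 1 needs 28; the known cells sum to 14, so (1,1) = 14.

14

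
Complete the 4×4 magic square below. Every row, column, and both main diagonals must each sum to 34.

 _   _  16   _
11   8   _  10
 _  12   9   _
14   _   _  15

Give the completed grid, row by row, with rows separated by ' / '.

Row 2 must total 34; the given cells sum to 29, so (2,3) = 5.
Using column 3: 16 + 5 + 9 + ? → (4,3) = 34 − 30 = 4.
The remaining cell in main diagonal is (1,1) = 34 − 32 = 2.
Anti-diagonal must total 34; the given cells sum to 31, so (1,4) = 3.
Row 1 must total 34; the given cells sum to 21, so (1,2) = 13.
The remaining cell in row 4 is (4,2) = 34 − 33 = 1.
Using column 1: 2 + 11 + 14 + ? → (3,1) = 34 − 27 = 7.
Column 4 needs 34; the known cells sum to 28, so (3,4) = 6.

2 13 16 3 / 11 8 5 10 / 7 12 9 6 / 14 1 4 15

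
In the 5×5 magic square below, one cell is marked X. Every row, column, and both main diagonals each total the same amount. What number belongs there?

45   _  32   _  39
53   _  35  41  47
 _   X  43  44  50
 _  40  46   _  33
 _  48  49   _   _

37

Column 3 is complete and sums to 205; that is the magic constant.
Using row 2: 53 + 35 + 41 + 47 + ? → (2,2) = 205 − 176 = 29.
Using column 5: 39 + 47 + 50 + 33 + ? → (5,5) = 205 − 169 = 36.
The remaining cell in main diagonal is (4,4) = 205 − 153 = 52.
From anti-diagonal, 205 − (39 + 41 + 43 + 40) gives (5,1) = 42.
Row 4: 40 + 46 + 52 + 33 + ? = 205, so (4,1) = 34.
Row 5: 42 + 48 + 49 + 36 + ? = 205, so (5,4) = 30.
Column 1 must total 205; the given cells sum to 174, so (3,1) = 31.
Using column 4: 41 + 44 + 52 + 30 + ? → (1,4) = 205 − 167 = 38.
Row 1: 45 + 32 + 38 + 39 + ? = 205, so (1,2) = 51.
Using row 3: 31 + 43 + 44 + 50 + ? → (3,2) = 205 − 168 = 37.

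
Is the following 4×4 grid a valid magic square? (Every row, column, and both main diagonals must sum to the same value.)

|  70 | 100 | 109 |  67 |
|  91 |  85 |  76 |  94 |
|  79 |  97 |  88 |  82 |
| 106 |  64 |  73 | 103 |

Yes

Row 1: 70 + 100 + 109 + 67 = 346.
Row 2: 91 + 85 + 76 + 94 = 346.
Row 3: 79 + 97 + 88 + 82 = 346.
Row 4: 106 + 64 + 73 + 103 = 346.
Column 1: 70 + 91 + 79 + 106 = 346.
Column 2: 100 + 85 + 97 + 64 = 346.
Column 3: 109 + 76 + 88 + 73 = 346.
Column 4: 67 + 94 + 82 + 103 = 346.
Main diagonal: 70 + 85 + 88 + 103 = 346.
Anti-diagonal: 67 + 76 + 97 + 106 = 346.
All lines sum to 346.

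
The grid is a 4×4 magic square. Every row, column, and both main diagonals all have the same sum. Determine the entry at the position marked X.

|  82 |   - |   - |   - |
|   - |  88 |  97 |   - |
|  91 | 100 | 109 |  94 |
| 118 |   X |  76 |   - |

Row 3 is complete and sums to 394; that is the magic constant.
The remaining cell in column 1 is (2,1) = 394 − 291 = 103.
Column 3: 97 + 109 + 76 + ? = 394, so (1,3) = 112.
Main diagonal must total 394; the given cells sum to 279, so (4,4) = 115.
Anti-diagonal needs 394; the known cells sum to 315, so (1,4) = 79.
From row 1, 394 − (82 + 112 + 79) gives (1,2) = 121.
The remaining cell in row 2 is (2,4) = 394 − 288 = 106.
Row 4: 118 + 76 + 115 + ? = 394, so (4,2) = 85.

85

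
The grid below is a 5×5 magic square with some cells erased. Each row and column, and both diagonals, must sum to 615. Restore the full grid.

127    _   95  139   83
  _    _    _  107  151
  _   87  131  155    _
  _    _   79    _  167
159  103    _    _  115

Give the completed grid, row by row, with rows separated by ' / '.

127 171 95 139 83 / 75 119 163 107 151 / 143 87 131 155 99 / 111 135 79 123 167 / 159 103 147 91 115

Using row 1: 127 + 95 + 139 + 83 + ? → (1,2) = 615 − 444 = 171.
Column 5 needs 615; the known cells sum to 516, so (3,5) = 99.
Anti-diagonal needs 615; the known cells sum to 480, so (4,2) = 135.
Row 3 must total 615; the given cells sum to 472, so (3,1) = 143.
The remaining cell in column 2 is (2,2) = 615 − 496 = 119.
The remaining cell in main diagonal is (4,4) = 615 − 492 = 123.
The remaining cell in row 4 is (4,1) = 615 − 504 = 111.
Column 1 must total 615; the given cells sum to 540, so (2,1) = 75.
From column 4, 615 − (139 + 107 + 155 + 123) gives (5,4) = 91.
Using row 2: 75 + 119 + 107 + 151 + ? → (2,3) = 615 − 452 = 163.
The remaining cell in row 5 is (5,3) = 615 − 468 = 147.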